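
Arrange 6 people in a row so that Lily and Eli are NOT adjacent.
Total - adjacent = 6! - (6-1)!×2 = 720 - 240 = 480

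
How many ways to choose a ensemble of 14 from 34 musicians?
C(34,14) = 34!/(14!×20!) = 1391975640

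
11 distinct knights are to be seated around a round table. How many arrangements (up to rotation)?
Circular: fix one position, arrange the rest. (11-1)! = 3628800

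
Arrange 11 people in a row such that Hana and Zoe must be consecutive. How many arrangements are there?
Treat the 2 as one block: (11-2+1)! × 2! = 3628800 × 2 = 7257600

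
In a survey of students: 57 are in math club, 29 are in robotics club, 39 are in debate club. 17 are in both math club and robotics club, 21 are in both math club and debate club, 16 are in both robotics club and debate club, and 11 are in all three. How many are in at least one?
|A∪B∪C| = 57+29+39-17-21-16+11 = 82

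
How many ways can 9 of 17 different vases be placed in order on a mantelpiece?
P(17,9) = 17!/(17-9)! = 8821612800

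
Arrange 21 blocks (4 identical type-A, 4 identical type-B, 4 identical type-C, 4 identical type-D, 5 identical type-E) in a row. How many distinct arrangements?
21! / (4! × 4! × 4! × 4! × 5!) = 1283268987000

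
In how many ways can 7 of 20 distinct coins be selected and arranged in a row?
P(20,7) = 20!/(20-7)! = 390700800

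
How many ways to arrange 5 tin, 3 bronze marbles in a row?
8! / (5! × 3!) = 56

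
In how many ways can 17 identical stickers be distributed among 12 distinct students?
C(17+12-1, 12-1) = C(28, 11) = 21474180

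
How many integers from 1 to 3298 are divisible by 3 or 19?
⌊3298/3⌋ + ⌊3298/19⌋ - ⌊3298/57⌋ = 1099 + 173 - 57 = 1215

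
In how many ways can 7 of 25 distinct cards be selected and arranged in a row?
P(25,7) = 25!/(25-7)! = 2422728000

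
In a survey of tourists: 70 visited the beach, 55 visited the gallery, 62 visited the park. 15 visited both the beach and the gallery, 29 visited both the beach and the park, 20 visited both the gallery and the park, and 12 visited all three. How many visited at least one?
|A∪B∪C| = 70+55+62-15-29-20+12 = 135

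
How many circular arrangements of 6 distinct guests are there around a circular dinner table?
Circular: fix one position, arrange the rest. (6-1)! = 120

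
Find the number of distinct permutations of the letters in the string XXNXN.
5! / (3! × 2!) = 10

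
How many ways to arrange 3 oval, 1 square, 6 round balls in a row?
10! / (3! × 1! × 6!) = 840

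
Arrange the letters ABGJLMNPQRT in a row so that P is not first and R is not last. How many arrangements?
By inclusion-exclusion: 11! - 2×(11-1)! + (11-2)! = 39916800 - 7257600 + 362880 = 33022080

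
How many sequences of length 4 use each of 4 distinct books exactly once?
4! = 24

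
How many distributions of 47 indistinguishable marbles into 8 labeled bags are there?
C(47+8-1, 8-1) = C(54, 7) = 177100560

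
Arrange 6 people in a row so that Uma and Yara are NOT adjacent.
Total - adjacent = 6! - (6-1)!×2 = 720 - 240 = 480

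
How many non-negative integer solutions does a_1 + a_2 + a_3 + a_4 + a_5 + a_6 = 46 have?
C(46+6-1, 6-1) = C(51, 5) = 2349060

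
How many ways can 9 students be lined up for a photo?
9! = 362880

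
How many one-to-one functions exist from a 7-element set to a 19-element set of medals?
P(19,7) = 19!/(19-7)! = 253955520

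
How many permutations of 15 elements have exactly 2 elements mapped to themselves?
Choose the 2 fixed points C(15,2) = 105, derange the rest: !13 = Σ_{j=0}^{13} (-1)^j·13!/j! = 6227020800 - 6227020800 + 3113510400 - 1037836800 + 259459200 - 51891840 + 8648640 - 1235520 + 154440 - 17160 + 1716 - 156 + 13 - 1 = 2290792932. Product = 105 × 2290792932 = 240533257860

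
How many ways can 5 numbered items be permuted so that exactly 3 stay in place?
Choose the 3 fixed points C(5,3) = 10, derange the rest: !2 = Σ_{j=0}^{2} (-1)^j·2!/j! = 2 - 2 + 1 = 1. Product = 10 × 1 = 10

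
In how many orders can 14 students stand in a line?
14! = 87178291200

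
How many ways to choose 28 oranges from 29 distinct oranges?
C(29,28) = 29!/(28!×1!) = 29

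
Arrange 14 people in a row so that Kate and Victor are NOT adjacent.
Total - adjacent = 14! - (14-1)!×2 = 87178291200 - 12454041600 = 74724249600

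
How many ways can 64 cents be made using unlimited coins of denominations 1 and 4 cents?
Coefficient of x^64 in 1/(1-x^1) · 1/(1-x^4). Use j coins of 4 for j = 0..⌊64/4⌋ = 16, the rest in 1s: 16 + 1 = 17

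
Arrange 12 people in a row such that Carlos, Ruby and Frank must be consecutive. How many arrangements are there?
Treat the 3 as one block: (12-3+1)! × 3! = 3628800 × 6 = 21772800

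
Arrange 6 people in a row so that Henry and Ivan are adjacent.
Treat as block: (6-1)! × 2! = 120 × 2 = 240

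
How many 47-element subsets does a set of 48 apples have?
C(48,47) = 48!/(47!×1!) = 48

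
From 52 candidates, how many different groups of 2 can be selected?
C(52,2) = 52!/(2!×50!) = 1326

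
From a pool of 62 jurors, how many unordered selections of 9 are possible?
C(62,9) = 62!/(9!×53!) = 20286591270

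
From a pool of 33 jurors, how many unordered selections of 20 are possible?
C(33,20) = 33!/(20!×13!) = 573166440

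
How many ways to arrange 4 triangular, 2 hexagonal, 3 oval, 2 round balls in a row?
11! / (4! × 2! × 3! × 2!) = 69300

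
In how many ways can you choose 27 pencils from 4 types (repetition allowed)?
C(27+4-1, 4-1) = C(30, 3) = 4060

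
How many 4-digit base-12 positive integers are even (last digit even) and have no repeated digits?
Last∈{0,2,4,6,8,10}. Last=0: 990. Last nonzero: 5×10×P(10,2) = 4500. Total = 5490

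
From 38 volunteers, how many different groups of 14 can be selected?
C(38,14) = 38!/(14!×24!) = 9669554100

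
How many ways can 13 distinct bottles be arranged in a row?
13! = 6227020800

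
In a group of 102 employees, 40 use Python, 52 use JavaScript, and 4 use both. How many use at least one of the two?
|A∪B| = |A| + |B| - |A∩B| = 40 + 52 - 4 = 88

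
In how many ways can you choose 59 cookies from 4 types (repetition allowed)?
C(59+4-1, 4-1) = C(62, 3) = 37820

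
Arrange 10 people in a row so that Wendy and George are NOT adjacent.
Total - adjacent = 10! - (10-1)!×2 = 3628800 - 725760 = 2903040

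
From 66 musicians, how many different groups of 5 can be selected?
C(66,5) = 66!/(5!×61!) = 8936928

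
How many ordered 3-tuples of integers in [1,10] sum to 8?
Coefficient of x^8 in (x + x² + ... + x^10)^3. By inclusion-exclusion on dice exceeding 10: Σ_j (-1)^j C(3,j)·C(8-1-10j, 2) = C(3,0)·C(7,2) = 1·21 = 21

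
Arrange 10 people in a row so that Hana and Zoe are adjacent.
Treat as block: (10-1)! × 2! = 362880 × 2 = 725760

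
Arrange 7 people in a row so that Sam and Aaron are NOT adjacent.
Total - adjacent = 7! - (7-1)!×2 = 5040 - 1440 = 3600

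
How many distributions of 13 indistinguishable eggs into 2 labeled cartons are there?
C(13+2-1, 2-1) = C(14, 1) = 14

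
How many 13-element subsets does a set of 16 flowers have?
C(16,13) = 16!/(13!×3!) = 560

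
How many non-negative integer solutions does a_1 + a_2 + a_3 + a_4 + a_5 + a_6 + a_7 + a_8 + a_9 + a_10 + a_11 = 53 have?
C(53+11-1, 11-1) = C(63, 10) = 127805525001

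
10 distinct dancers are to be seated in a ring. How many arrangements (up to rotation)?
Circular: fix one position, arrange the rest. (10-1)! = 362880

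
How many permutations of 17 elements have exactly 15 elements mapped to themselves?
Choose the 15 fixed points C(17,15) = 136, derange the rest: !2 = Σ_{j=0}^{2} (-1)^j·2!/j! = 2 - 2 + 1 = 1. Product = 136 × 1 = 136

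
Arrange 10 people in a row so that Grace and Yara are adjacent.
Treat as block: (10-1)! × 2! = 362880 × 2 = 725760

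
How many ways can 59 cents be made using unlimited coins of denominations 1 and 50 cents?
Coefficient of x^59 in 1/(1-x^1) · 1/(1-x^50). Use j coins of 50 for j = 0..⌊59/50⌋ = 1, the rest in 1s: 1 + 1 = 2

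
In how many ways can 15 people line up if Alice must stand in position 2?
Fix one position: (15-1)! = 87178291200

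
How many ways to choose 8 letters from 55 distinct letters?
C(55,8) = 55!/(8!×47!) = 1217566350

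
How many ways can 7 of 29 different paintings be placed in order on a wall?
P(29,7) = 29!/(29-7)! = 7866331200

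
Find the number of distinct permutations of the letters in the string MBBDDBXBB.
9! / (1! × 5! × 1! × 2!) = 1512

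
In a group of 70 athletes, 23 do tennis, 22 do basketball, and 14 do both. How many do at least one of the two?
|A∪B| = |A| + |B| - |A∩B| = 23 + 22 - 14 = 31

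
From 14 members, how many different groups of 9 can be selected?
C(14,9) = 14!/(9!×5!) = 2002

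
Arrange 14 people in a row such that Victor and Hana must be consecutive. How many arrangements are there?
Treat the 2 as one block: (14-2+1)! × 2! = 6227020800 × 2 = 12454041600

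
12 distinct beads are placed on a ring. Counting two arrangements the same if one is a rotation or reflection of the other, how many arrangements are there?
(12-1)!/2 = 39916800/2 = 19958400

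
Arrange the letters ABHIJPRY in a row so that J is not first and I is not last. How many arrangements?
By inclusion-exclusion: 8! - 2×(8-1)! + (8-2)! = 40320 - 10080 + 720 = 30960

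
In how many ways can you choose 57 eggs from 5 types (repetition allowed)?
C(57+5-1, 5-1) = C(61, 4) = 521855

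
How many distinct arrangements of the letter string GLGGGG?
6! / (5! × 1!) = 6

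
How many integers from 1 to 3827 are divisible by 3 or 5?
⌊3827/3⌋ + ⌊3827/5⌋ - ⌊3827/15⌋ = 1275 + 765 - 255 = 1785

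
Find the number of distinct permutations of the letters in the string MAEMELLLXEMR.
12! / (1! × 3! × 1! × 3! × 3! × 1!) = 2217600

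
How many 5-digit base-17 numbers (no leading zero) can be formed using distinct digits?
First digit: 16 choices (nonzero). Then descending: 16 × 16 × 15 × 14 × 13 = 698880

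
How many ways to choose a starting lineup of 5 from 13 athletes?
C(13,5) = 13!/(5!×8!) = 1287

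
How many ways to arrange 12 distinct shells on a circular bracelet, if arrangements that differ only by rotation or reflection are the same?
(12-1)!/2 = 39916800/2 = 19958400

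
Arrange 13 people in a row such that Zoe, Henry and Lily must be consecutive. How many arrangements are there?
Treat the 3 as one block: (13-3+1)! × 3! = 39916800 × 6 = 239500800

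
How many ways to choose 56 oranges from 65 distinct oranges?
C(65,56) = 65!/(56!×9!) = 31966749880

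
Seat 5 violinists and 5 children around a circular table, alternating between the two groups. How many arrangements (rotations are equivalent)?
Fix one of the violinists: (5-1)! ways for the remaining violinists, × 5! ways for the children = 24 × 120 = 2880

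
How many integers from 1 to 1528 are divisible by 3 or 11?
⌊1528/3⌋ + ⌊1528/11⌋ - ⌊1528/33⌋ = 509 + 138 - 46 = 601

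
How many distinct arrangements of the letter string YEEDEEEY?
8! / (2! × 1! × 5!) = 168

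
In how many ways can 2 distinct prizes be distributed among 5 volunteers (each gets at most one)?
P(5,2) = 5!/(5-2)! = 20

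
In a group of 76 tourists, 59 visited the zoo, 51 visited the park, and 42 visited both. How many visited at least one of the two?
|A∪B| = |A| + |B| - |A∩B| = 59 + 51 - 42 = 68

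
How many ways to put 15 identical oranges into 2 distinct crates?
C(15+2-1, 2-1) = C(16, 1) = 16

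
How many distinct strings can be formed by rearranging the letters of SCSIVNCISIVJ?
12! / (3! × 2! × 1! × 3! × 2! × 1!) = 3326400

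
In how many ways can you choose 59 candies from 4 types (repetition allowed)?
C(59+4-1, 4-1) = C(62, 3) = 37820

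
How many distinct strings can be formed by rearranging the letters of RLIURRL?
7! / (1! × 2! × 1! × 3!) = 420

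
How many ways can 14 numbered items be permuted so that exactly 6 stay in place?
Choose the 6 fixed points C(14,6) = 3003, derange the rest: !8 = Σ_{j=0}^{8} (-1)^j·8!/j! = 40320 - 40320 + 20160 - 6720 + 1680 - 336 + 56 - 8 + 1 = 14833. Product = 3003 × 14833 = 44543499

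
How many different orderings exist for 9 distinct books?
9! = 362880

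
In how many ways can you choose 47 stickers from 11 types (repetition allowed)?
C(47+11-1, 11-1) = C(57, 10) = 43183019880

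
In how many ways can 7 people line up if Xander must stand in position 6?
Fix one position: (7-1)! = 720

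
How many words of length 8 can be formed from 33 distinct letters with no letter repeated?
P(33,8) = 33!/(33-8)! = 559809169920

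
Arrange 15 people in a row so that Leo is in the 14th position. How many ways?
Fix one position: (15-1)! = 87178291200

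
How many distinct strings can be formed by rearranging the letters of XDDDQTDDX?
9! / (5! × 2! × 1! × 1!) = 1512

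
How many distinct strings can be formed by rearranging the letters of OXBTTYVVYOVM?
12! / (2! × 2! × 3! × 1! × 2! × 1! × 1!) = 9979200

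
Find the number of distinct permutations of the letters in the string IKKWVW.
6! / (2! × 2! × 1! × 1!) = 180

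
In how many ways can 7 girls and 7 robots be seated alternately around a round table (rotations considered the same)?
Fix one of the girls: (7-1)! ways for the remaining girls, × 7! ways for the robots = 720 × 5040 = 3628800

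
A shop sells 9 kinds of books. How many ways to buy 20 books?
C(20+9-1, 9-1) = C(28, 8) = 3108105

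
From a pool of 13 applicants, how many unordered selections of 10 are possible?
C(13,10) = 13!/(10!×3!) = 286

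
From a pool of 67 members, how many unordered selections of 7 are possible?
C(67,7) = 67!/(7!×60!) = 869648208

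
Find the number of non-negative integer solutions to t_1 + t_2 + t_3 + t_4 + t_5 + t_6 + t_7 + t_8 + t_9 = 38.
C(38+9-1, 9-1) = C(46, 8) = 260932815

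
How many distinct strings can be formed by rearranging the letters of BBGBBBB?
7! / (1! × 6!) = 7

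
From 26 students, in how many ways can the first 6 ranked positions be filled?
P(26,6) = 26!/(26-6)! = 165765600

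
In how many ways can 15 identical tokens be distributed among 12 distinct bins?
C(15+12-1, 12-1) = C(26, 11) = 7726160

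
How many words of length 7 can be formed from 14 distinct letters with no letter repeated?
P(14,7) = 14!/(14-7)! = 17297280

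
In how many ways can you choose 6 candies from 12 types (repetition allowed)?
C(6+12-1, 12-1) = C(17, 11) = 12376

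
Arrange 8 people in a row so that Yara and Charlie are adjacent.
Treat as block: (8-1)! × 2! = 5040 × 2 = 10080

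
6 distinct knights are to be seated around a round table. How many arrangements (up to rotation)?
Circular: fix one position, arrange the rest. (6-1)! = 120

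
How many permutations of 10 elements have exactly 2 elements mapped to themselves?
Choose the 2 fixed points C(10,2) = 45, derange the rest: !8 = Σ_{j=0}^{8} (-1)^j·8!/j! = 40320 - 40320 + 20160 - 6720 + 1680 - 336 + 56 - 8 + 1 = 14833. Product = 45 × 14833 = 667485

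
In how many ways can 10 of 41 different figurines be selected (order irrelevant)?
C(41,10) = 41!/(10!×31!) = 1121099408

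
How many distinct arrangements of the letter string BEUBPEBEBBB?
11! / (1! × 6! × 3! × 1!) = 9240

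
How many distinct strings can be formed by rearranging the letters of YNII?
4! / (2! × 1! × 1!) = 12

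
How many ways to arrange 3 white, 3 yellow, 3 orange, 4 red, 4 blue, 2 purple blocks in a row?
19! / (3! × 3! × 3! × 4! × 4! × 2!) = 488864376000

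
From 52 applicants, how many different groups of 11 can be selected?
C(52,11) = 52!/(11!×41!) = 60403728840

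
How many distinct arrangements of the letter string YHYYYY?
6! / (1! × 5!) = 6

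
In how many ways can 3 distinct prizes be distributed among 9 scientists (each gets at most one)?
P(9,3) = 9!/(9-3)! = 504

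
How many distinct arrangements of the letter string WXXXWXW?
7! / (4! × 3!) = 35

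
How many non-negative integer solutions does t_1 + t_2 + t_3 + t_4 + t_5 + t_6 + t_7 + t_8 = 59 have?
C(59+8-1, 8-1) = C(66, 7) = 778789440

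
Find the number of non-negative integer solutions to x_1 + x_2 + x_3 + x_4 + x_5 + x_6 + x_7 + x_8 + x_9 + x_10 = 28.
C(28+10-1, 10-1) = C(37, 9) = 124403620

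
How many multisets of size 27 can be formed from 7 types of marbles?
C(27+7-1, 7-1) = C(33, 6) = 1107568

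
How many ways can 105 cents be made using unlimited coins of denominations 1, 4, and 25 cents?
Coefficient of x^105 in 1/(1-x^1) · 1/(1-x^4) · 1/(1-x^25). Case on j = number of 25-cent coins (j = 0..4); remainder r = 105 - 25j is made from {1,4} in ⌊r/4⌋+1 ways. r = 105, 80, 55, 30, 5 → 27 + 21 + 14 + 8 + 2 = 72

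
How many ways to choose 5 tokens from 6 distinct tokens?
C(6,5) = 6!/(5!×1!) = 6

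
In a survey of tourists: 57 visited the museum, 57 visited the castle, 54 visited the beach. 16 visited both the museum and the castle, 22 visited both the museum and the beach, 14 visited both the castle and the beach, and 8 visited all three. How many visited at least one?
|A∪B∪C| = 57+57+54-16-22-14+8 = 124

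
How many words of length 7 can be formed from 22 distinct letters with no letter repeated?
P(22,7) = 22!/(22-7)! = 859541760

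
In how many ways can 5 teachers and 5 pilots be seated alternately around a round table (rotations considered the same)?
Fix one of the teachers: (5-1)! ways for the remaining teachers, × 5! ways for the pilots = 24 × 120 = 2880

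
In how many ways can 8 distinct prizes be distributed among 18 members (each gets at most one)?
P(18,8) = 18!/(18-8)! = 1764322560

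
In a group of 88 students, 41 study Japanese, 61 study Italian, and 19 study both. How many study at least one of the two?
|A∪B| = |A| + |B| - |A∩B| = 41 + 61 - 19 = 83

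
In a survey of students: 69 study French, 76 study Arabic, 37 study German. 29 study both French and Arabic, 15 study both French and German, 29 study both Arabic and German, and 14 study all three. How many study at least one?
|A∪B∪C| = 69+76+37-29-15-29+14 = 123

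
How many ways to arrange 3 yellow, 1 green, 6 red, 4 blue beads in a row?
14! / (3! × 1! × 6! × 4!) = 840840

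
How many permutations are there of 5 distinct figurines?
5! = 120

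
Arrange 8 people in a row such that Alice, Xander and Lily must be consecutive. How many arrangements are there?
Treat the 3 as one block: (8-3+1)! × 3! = 720 × 6 = 4320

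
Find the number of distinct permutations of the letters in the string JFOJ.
4! / (1! × 2! × 1!) = 12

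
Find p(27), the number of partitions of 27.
Pentagonal recurrence p(n) = p(n-1) + p(n-2) - p(n-5) - p(n-7) + p(n-12) + p(n-15) - ... gives p(0..26) = 1, 1, 2, 3, 5, 7, 11, 15, 22, 30, 42, 56, 77, 101, 135, 176, 231, 297, 385, 490, 627, 792, 1002, 1255, 1575, 1958, 2436. p(27) = p(26) + p(25) - p(22) - p(20) + p(15) + p(12) - p(5) - p(1) = 2436 + 1958 - 1002 - 627 + 176 + 77 - 7 - 1 = 3010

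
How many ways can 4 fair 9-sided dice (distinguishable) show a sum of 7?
Coefficient of x^7 in (x + x² + ... + x^9)^4. By inclusion-exclusion on dice exceeding 9: Σ_j (-1)^j C(4,j)·C(7-1-9j, 3) = C(4,0)·C(6,3) = 1·20 = 20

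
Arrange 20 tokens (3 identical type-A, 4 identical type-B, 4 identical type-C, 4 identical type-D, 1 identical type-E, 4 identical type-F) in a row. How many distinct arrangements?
20! / (3! × 4! × 4! × 4! × 1! × 4!) = 1222160940000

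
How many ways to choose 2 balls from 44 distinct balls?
C(44,2) = 44!/(2!×42!) = 946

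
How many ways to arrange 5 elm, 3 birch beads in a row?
8! / (5! × 3!) = 56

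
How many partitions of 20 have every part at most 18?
Let r_j(i) = number of partitions of i into parts ≤ j, for i = 0..20. r_1(i) = 1 for all i; r_j(i) = r_{j-1}(i) + r_j(i-j). Rows j = 2..18: ≤2: 1 1 2 2 3 3 4 4 5 5 6 6 7 7 8 8 9 9 10 10 11; ≤3: 1 1 2 3 4 5 7 8 10 12 14 16 19 21 24 27 30 33 37 40 44; ≤4: 1 1 2 3 5 6 9 11 15 18 23 27 34 39 47 54 64 72 84 94 108; ≤5: 1 1 2 3 5 7 10 13 18 23 30 37 47 57 70 84 101 119 141 164 192; ≤6: 1 1 2 3 5 7 11 14 20 26 35 44 58 71 90 110 136 163 199 235 282; ≤7: 1 1 2 3 5 7 11 15 21 28 38 49 65 82 105 131 164 201 248 300 364; ≤8: 1 1 2 3 5 7 11 15 22 29 40 52 70 89 116 146 186 230 288 352 434; ≤9: 1 1 2 3 5 7 11 15 22 30 41 54 73 94 123 157 201 252 318 393 488; ≤10: 1 1 2 3 5 7 11 15 22 30 42 55 75 97 128 164 212 267 340 423 530; ≤11: 1 1 2 3 5 7 11 15 22 30 42 56 76 99 131 169 219 278 355 445 560; ≤12: 1 1 2 3 5 7 11 15 22 30 42 56 77 100 133 172 224 285 366 460 582; ≤13: 1 1 2 3 5 7 11 15 22 30 42 56 77 101 134 174 227 290 373 471 597; ≤14: 1 1 2 3 5 7 11 15 22 30 42 56 77 101 135 175 229 293 378 478 608; ≤15: 1 1 2 3 5 7 11 15 22 30 42 56 77 101 135 176 230 295 381 483 615; ≤16: 1 1 2 3 5 7 11 15 22 30 42 56 77 101 135 176 231 296 383 486 620; ≤17: 1 1 2 3 5 7 11 15 22 30 42 56 77 101 135 176 231 297 384 488 623; ≤18: 1 1 2 3 5 7 11 15 22 30 42 56 77 101 135 176 231 297 385 489 625. r_18(20) = 625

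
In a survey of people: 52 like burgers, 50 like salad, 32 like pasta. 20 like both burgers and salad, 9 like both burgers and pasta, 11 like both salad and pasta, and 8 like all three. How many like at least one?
|A∪B∪C| = 52+50+32-20-9-11+8 = 102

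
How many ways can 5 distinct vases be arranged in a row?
5! = 120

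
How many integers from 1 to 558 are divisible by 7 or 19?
⌊558/7⌋ + ⌊558/19⌋ - ⌊558/133⌋ = 79 + 29 - 4 = 104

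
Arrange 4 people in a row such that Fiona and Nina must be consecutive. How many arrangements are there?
Treat the 2 as one block: (4-2+1)! × 2! = 6 × 2 = 12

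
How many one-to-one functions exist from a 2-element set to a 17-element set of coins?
P(17,2) = 17!/(17-2)! = 272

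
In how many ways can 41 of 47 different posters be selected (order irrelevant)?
C(47,41) = 47!/(41!×6!) = 10737573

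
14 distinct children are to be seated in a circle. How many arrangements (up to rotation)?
Circular: fix one position, arrange the rest. (14-1)! = 6227020800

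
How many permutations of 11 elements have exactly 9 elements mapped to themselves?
Choose the 9 fixed points C(11,9) = 55, derange the rest: !2 = Σ_{j=0}^{2} (-1)^j·2!/j! = 2 - 2 + 1 = 1. Product = 55 × 1 = 55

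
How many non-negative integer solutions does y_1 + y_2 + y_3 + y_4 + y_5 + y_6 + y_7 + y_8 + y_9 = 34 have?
C(34+9-1, 9-1) = C(42, 8) = 118030185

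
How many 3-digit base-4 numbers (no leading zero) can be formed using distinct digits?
First digit: 3 choices (nonzero). Then descending: 3 × 3 × 2 = 18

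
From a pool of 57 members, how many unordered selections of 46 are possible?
C(57,46) = 57!/(46!×11!) = 184509266760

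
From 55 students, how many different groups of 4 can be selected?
C(55,4) = 55!/(4!×51!) = 341055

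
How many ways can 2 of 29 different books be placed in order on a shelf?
P(29,2) = 29!/(29-2)! = 812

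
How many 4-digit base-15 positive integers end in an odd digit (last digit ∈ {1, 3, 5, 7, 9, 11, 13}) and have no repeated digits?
Last∈{1,3,5,7,9,11,13}. Last=0: 0. Last nonzero: 7×13×P(13,2) = 14196. Total = 14196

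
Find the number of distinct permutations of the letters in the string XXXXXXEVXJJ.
11! / (1! × 7! × 2! × 1!) = 3960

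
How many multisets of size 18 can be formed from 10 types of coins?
C(18+10-1, 10-1) = C(27, 9) = 4686825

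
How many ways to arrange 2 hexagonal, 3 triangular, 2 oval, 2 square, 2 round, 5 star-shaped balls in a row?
16! / (2! × 3! × 2! × 2! × 2! × 5!) = 1816214400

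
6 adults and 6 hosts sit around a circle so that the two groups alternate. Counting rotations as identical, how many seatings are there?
Fix one of the adults: (6-1)! ways for the remaining adults, × 6! ways for the hosts = 120 × 720 = 86400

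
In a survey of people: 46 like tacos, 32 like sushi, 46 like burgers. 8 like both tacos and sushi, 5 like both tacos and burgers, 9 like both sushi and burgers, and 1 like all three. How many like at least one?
|A∪B∪C| = 46+32+46-8-5-9+1 = 103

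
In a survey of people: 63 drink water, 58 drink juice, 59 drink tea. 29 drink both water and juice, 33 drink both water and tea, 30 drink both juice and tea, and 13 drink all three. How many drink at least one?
|A∪B∪C| = 63+58+59-29-33-30+13 = 101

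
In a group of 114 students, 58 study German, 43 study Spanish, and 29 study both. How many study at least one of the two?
|A∪B| = |A| + |B| - |A∩B| = 58 + 43 - 29 = 72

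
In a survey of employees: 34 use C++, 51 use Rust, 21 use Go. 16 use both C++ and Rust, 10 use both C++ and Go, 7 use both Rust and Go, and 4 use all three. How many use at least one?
|A∪B∪C| = 34+51+21-16-10-7+4 = 77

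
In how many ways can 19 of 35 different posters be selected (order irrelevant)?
C(35,19) = 35!/(19!×16!) = 4059928950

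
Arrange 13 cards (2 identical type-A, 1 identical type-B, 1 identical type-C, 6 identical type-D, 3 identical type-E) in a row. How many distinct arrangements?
13! / (2! × 1! × 1! × 6! × 3!) = 720720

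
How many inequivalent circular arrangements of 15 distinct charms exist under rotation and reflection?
(15-1)!/2 = 87178291200/2 = 43589145600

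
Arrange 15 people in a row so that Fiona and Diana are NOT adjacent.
Total - adjacent = 15! - (15-1)!×2 = 1307674368000 - 174356582400 = 1133317785600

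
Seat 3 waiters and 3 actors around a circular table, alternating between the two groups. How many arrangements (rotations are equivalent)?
Fix one of the waiters: (3-1)! ways for the remaining waiters, × 3! ways for the actors = 2 × 6 = 12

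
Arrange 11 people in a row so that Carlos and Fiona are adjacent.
Treat as block: (11-1)! × 2! = 3628800 × 2 = 7257600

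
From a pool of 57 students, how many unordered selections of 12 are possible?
C(57,12) = 57!/(12!×45!) = 707285522580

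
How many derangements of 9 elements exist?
!9 = Σ_{j=0}^{9} (-1)^j·9!/j! = 362880 - 362880 + 181440 - 60480 + 15120 - 3024 + 504 - 72 + 9 - 1 = 133496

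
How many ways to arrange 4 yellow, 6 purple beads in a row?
10! / (4! × 6!) = 210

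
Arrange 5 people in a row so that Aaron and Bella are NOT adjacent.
Total - adjacent = 5! - (5-1)!×2 = 120 - 48 = 72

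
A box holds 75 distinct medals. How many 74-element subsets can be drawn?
C(75,74) = 75!/(74!×1!) = 75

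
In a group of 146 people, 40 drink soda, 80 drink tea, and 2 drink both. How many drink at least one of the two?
|A∪B| = |A| + |B| - |A∩B| = 40 + 80 - 2 = 118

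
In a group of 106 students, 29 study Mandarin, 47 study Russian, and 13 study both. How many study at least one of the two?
|A∪B| = |A| + |B| - |A∩B| = 29 + 47 - 13 = 63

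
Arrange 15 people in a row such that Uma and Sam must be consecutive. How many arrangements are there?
Treat the 2 as one block: (15-2+1)! × 2! = 87178291200 × 2 = 174356582400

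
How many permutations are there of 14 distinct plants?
14! = 87178291200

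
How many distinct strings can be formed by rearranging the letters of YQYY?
4! / (1! × 3!) = 4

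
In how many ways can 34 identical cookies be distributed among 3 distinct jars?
C(34+3-1, 3-1) = C(36, 2) = 630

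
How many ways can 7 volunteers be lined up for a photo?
7! = 5040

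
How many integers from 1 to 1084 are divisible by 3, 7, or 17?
⌊1084/3⌋+⌊1084/7⌋+⌊1084/17⌋ - ⌊1084/21⌋-⌊1084/51⌋-⌊1084/119⌋ + ⌊1084/357⌋ = 361+154+63 - 51-21-9 + 3 = 500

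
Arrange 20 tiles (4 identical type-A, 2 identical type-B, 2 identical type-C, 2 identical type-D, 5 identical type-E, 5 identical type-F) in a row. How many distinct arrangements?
20! / (4! × 2! × 2! × 2! × 5! × 5!) = 879955876800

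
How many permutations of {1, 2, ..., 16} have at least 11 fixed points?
Exactly j fixed points: C(16,j)·!(16-j); sum over j ≥ 11 (derangement numbers via !m = (m-1)·(!(m-1) + !(m-2)): !0..!5 = 1, 0, 1, 2, 9, 44). Σ_{j=11}^{16} C(16,j)·!(16-j) = C(16,11)·!5 + C(16,12)·!4 + C(16,13)·!3 + C(16,14)·!2 + C(16,15)·!1 + C(16,16)·!0 = 4368·44 + 1820·9 + 560·2 + 120·1 + 16·0 + 1·1 = 209813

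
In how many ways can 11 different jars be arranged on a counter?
11! = 39916800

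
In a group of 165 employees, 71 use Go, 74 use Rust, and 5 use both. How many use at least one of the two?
|A∪B| = |A| + |B| - |A∩B| = 71 + 74 - 5 = 140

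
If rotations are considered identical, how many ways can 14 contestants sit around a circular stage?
Circular: fix one position, arrange the rest. (14-1)! = 6227020800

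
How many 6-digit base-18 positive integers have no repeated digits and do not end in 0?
Last digit: 17 nonzero choices. First digit: 16 (nonzero, ≠last). Middle 4: P(16,4) = 43680. Total = 11880960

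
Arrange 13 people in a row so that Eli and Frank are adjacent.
Treat as block: (13-1)! × 2! = 479001600 × 2 = 958003200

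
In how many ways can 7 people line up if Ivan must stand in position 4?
Fix one position: (7-1)! = 720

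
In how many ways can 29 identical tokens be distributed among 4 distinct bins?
C(29+4-1, 4-1) = C(32, 3) = 4960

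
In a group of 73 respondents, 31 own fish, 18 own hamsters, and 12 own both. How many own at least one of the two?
|A∪B| = |A| + |B| - |A∩B| = 31 + 18 - 12 = 37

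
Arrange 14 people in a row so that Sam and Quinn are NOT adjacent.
Total - adjacent = 14! - (14-1)!×2 = 87178291200 - 12454041600 = 74724249600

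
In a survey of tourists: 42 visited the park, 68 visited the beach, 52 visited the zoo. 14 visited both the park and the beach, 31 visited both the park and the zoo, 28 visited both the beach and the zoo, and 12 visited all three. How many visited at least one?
|A∪B∪C| = 42+68+52-14-31-28+12 = 101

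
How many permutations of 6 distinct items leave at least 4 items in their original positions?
Exactly j fixed points: C(6,j)·!(6-j); sum over j ≥ 4 (derangement numbers via !m = (m-1)·(!(m-1) + !(m-2)): !0..!2 = 1, 0, 1). Σ_{j=4}^{6} C(6,j)·!(6-j) = C(6,4)·!2 + C(6,5)·!1 + C(6,6)·!0 = 15·1 + 6·0 + 1·1 = 16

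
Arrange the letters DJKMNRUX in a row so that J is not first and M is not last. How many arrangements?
By inclusion-exclusion: 8! - 2×(8-1)! + (8-2)! = 40320 - 10080 + 720 = 30960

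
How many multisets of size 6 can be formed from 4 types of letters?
C(6+4-1, 4-1) = C(9, 3) = 84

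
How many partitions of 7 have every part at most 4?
Let r_j(i) = number of partitions of i into parts ≤ j, for i = 0..7. r_1(i) = 1 for all i; r_j(i) = r_{j-1}(i) + r_j(i-j). Rows j = 2..4: ≤2: 1 1 2 2 3 3 4 4; ≤3: 1 1 2 3 4 5 7 8; ≤4: 1 1 2 3 5 6 9 11. r_4(7) = 11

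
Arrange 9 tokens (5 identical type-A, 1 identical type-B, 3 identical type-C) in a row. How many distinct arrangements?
9! / (5! × 1! × 3!) = 504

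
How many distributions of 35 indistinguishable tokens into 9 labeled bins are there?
C(35+9-1, 9-1) = C(43, 8) = 145008513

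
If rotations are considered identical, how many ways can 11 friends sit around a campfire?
Circular: fix one position, arrange the rest. (11-1)! = 3628800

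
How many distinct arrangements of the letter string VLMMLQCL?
8! / (3! × 1! × 2! × 1! × 1!) = 3360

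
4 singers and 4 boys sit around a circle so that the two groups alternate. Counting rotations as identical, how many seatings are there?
Fix one of the singers: (4-1)! ways for the remaining singers, × 4! ways for the boys = 6 × 24 = 144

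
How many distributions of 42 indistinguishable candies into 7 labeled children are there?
C(42+7-1, 7-1) = C(48, 6) = 12271512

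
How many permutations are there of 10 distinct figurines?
10! = 3628800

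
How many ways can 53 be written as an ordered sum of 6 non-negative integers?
C(53+6-1, 6-1) = C(58, 5) = 4582116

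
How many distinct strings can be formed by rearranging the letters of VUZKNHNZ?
8! / (1! × 1! × 1! × 2! × 2! × 1!) = 10080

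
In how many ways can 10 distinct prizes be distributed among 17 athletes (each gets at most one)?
P(17,10) = 17!/(17-10)! = 70572902400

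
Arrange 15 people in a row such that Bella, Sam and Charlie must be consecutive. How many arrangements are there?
Treat the 3 as one block: (15-3+1)! × 3! = 6227020800 × 6 = 37362124800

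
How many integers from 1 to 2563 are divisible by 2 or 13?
⌊2563/2⌋ + ⌊2563/13⌋ - ⌊2563/26⌋ = 1281 + 197 - 98 = 1380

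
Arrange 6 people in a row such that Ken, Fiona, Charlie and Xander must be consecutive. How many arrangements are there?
Treat the 4 as one block: (6-4+1)! × 4! = 6 × 24 = 144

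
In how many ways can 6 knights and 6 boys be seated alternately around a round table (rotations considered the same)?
Fix one of the knights: (6-1)! ways for the remaining knights, × 6! ways for the boys = 120 × 720 = 86400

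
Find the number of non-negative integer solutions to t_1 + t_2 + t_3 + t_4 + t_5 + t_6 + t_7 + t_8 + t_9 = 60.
C(60+9-1, 9-1) = C(68, 8) = 7392009768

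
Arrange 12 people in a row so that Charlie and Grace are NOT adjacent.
Total - adjacent = 12! - (12-1)!×2 = 479001600 - 79833600 = 399168000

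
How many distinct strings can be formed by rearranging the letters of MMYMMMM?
7! / (6! × 1!) = 7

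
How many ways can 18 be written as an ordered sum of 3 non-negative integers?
C(18+3-1, 3-1) = C(20, 2) = 190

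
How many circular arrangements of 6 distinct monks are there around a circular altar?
Circular: fix one position, arrange the rest. (6-1)! = 120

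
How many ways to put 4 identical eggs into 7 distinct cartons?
C(4+7-1, 7-1) = C(10, 6) = 210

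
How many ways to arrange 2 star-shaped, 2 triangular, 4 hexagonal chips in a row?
8! / (2! × 2! × 4!) = 420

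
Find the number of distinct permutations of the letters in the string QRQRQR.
6! / (3! × 3!) = 20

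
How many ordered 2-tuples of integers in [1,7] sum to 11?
Coefficient of x^11 in (x + x² + ... + x^7)^2. By inclusion-exclusion on dice exceeding 7: Σ_j (-1)^j C(2,j)·C(11-1-7j, 1) = C(2,0)·C(10,1) - C(2,1)·C(3,1) = 1·10 - 2·3 = 4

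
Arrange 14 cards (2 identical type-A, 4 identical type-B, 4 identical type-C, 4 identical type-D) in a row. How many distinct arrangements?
14! / (2! × 4! × 4! × 4!) = 3153150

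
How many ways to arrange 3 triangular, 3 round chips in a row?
6! / (3! × 3!) = 20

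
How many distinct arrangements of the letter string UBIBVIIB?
8! / (1! × 3! × 3! × 1!) = 1120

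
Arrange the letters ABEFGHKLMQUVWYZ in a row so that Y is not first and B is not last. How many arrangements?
By inclusion-exclusion: 15! - 2×(15-1)! + (15-2)! = 1307674368000 - 174356582400 + 6227020800 = 1139544806400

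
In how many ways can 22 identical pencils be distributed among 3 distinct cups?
C(22+3-1, 3-1) = C(24, 2) = 276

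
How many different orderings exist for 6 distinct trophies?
6! = 720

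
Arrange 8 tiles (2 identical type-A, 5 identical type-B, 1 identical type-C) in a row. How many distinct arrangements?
8! / (2! × 5! × 1!) = 168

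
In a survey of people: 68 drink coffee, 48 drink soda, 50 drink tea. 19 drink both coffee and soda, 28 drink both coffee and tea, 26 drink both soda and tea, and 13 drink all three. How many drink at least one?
|A∪B∪C| = 68+48+50-19-28-26+13 = 106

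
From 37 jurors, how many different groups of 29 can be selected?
C(37,29) = 37!/(29!×8!) = 38608020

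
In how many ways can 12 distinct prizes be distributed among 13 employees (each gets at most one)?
P(13,12) = 13!/(13-12)! = 6227020800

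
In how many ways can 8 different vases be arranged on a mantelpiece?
8! = 40320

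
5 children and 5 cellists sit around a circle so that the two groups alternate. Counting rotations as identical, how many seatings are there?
Fix one of the children: (5-1)! ways for the remaining children, × 5! ways for the cellists = 24 × 120 = 2880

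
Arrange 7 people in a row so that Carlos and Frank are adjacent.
Treat as block: (7-1)! × 2! = 720 × 2 = 1440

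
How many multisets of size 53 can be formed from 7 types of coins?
C(53+7-1, 7-1) = C(59, 6) = 45057474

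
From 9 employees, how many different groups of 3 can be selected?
C(9,3) = 9!/(3!×6!) = 84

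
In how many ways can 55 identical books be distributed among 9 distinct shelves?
C(55+9-1, 9-1) = C(63, 8) = 3872894697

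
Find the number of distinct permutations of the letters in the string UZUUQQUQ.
8! / (1! × 3! × 4!) = 280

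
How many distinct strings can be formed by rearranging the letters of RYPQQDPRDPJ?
11! / (1! × 2! × 2! × 3! × 1! × 2!) = 831600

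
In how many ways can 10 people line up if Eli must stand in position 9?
Fix one position: (10-1)! = 362880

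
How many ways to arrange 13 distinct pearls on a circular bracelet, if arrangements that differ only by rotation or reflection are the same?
(13-1)!/2 = 479001600/2 = 239500800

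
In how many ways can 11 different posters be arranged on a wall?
11! = 39916800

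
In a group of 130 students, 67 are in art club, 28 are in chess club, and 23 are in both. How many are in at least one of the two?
|A∪B| = |A| + |B| - |A∩B| = 67 + 28 - 23 = 72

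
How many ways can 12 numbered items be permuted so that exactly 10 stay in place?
Choose the 10 fixed points C(12,10) = 66, derange the rest: !2 = Σ_{j=0}^{2} (-1)^j·2!/j! = 2 - 2 + 1 = 1. Product = 66 × 1 = 66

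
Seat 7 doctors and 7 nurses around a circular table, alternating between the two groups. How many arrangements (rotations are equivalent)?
Fix one of the doctors: (7-1)! ways for the remaining doctors, × 7! ways for the nurses = 720 × 5040 = 3628800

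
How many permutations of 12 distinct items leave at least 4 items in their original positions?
Exactly j fixed points: C(12,j)·!(12-j); sum over j ≥ 4 (derangement numbers via !m = (m-1)·(!(m-1) + !(m-2)): !0..!8 = 1, 0, 1, 2, 9, 44, 265, 1854, 14833). Σ_{j=4}^{12} C(12,j)·!(12-j) = C(12,4)·!8 + C(12,5)·!7 + C(12,6)·!6 + C(12,7)·!5 + C(12,8)·!4 + C(12,9)·!3 + C(12,10)·!2 + C(12,11)·!1 + C(12,12)·!0 = 495·14833 + 792·1854 + 924·265 + 792·44 + 495·9 + 220·2 + 66·1 + 12·0 + 1·1 = 9095373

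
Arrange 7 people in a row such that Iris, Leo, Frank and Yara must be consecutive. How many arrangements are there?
Treat the 4 as one block: (7-4+1)! × 4! = 24 × 24 = 576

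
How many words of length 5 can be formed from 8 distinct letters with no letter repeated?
P(8,5) = 8!/(8-5)! = 6720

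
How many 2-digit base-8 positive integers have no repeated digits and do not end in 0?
Last digit: 7 nonzero choices. First digit: 6 (nonzero, ≠last). Middle 0: P(6,0) = 1. Total = 42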